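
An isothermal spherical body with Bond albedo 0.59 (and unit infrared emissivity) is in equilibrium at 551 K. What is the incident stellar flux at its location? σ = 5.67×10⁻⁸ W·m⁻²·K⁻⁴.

S ≈ 51000 W/m²

(1−a)S·πr² = σ·4πr²·T⁴ ⇒ S = 4σT⁴/(1−a).
S = 4·5.67×10⁻⁸·9.217×10¹⁰/0.410.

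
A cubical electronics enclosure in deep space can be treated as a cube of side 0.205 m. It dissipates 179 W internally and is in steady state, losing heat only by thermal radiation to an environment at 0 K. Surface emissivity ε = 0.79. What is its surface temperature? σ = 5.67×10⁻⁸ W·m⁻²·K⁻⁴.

T ≈ 355 K

Steady state: internal power = radiated power, P = εσA T⁴.
Radiating area A = 6L² = 0.2521 m².
T⁴ = P/(εσA) = 179/(0.79·5.67×10⁻⁸·0.2521) = 1.585×10¹⁰ K⁴.
T = (1.585×10¹⁰)^(1/4).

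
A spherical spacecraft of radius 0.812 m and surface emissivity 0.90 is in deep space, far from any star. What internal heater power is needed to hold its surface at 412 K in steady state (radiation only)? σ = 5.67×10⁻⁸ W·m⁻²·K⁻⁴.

P = εσ·4πr²·T⁴.
4πr² = 8.286 m²; T⁴ = 2.881×10¹⁰ K⁴.
P = 0.90·5.67×10⁻⁸·8.286·2.881×10¹⁰.

P ≈ 12200 W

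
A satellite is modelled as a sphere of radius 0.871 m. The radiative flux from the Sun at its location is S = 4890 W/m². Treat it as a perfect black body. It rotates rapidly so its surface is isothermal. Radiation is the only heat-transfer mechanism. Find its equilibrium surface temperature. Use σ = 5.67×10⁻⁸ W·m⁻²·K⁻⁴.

T ≈ 383 K

At equilibrium, absorbed power = emitted power.
Absorbing cross-section = πr² = 2.383 m²; emitting surface = 4πr² = 9.533 m² (ratio 4).
S·A_cross = εσ·A_surf·T⁴  ⇒  T⁴ = S/(4σ).
T⁴ = 1.00·4890/(4·5.67×10⁻⁸) = 2.156×10¹⁰ K⁴.
T = (2.156×10¹⁰)^(1/4).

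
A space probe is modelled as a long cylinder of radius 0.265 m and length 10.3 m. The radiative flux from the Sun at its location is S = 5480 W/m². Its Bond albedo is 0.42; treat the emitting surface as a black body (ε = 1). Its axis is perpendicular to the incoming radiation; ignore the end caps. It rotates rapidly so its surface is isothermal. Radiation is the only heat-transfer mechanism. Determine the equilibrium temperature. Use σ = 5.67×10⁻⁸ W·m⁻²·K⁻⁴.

T ≈ 365 K

At equilibrium, absorbed power = emitted power.
Absorbing cross-section = 2rL = 5.459 m²; emitting surface = 2πrL = 17.15 m² (ratio π).
(1−a)S·A_cross = εσ·A_surf·T⁴  ⇒  T⁴ = (1−a)S/(πσ).
T⁴ = 0.580·5480/(π·5.67×10⁻⁸) = 1.784×10¹⁰ K⁴.
T = (1.784×10¹⁰)^(1/4).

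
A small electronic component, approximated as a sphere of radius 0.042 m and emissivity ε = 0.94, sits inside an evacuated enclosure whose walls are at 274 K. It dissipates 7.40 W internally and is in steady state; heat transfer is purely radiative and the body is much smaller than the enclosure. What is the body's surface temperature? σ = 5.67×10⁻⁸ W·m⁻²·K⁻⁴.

For a small grey body in a large enclosure, net radiated power = εσA(T⁴ − T_w⁴).
Steady state: P = εσA(T⁴ − T_w⁴) with A = 4πr² = 0.02217 m².
T⁴ = P/(εσA) + T_w⁴ = 7.40/(0.94·5.67×10⁻⁸·0.02217) + (274)⁴
    = 6.263×10⁹ + 5.636×10⁹ = 1.190×10¹⁰ K⁴.

T ≈ 330 K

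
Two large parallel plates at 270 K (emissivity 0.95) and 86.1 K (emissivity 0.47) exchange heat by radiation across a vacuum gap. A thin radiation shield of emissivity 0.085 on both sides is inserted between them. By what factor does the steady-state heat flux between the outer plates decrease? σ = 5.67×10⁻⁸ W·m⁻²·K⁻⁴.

factor ≈ 11.3

Without shield: q₀ = σΔ(T⁴)/(1/ε₁+1/ε₂−1) with denominator 2.180.
With shield the two gaps are in series; the resistances add: (1/ε₁+1/ε_s−1)+(1/ε_s+1/ε₂−1) = 11.82+12.89 = 24.71.
Heat-flux ratio q₀/q = 24.71/2.180.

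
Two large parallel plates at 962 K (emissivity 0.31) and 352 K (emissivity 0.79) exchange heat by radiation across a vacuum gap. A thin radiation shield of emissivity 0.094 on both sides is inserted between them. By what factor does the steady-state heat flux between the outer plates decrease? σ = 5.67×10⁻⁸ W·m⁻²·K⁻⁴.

Without shield: q₀ = σΔ(T⁴)/(1/ε₁+1/ε₂−1) with denominator 3.492.
With shield the two gaps are in series; the resistances add: (1/ε₁+1/ε_s−1)+(1/ε_s+1/ε₂−1) = 12.86+10.90 = 23.77.
Heat-flux ratio q₀/q = 23.77/3.492.

factor ≈ 6.81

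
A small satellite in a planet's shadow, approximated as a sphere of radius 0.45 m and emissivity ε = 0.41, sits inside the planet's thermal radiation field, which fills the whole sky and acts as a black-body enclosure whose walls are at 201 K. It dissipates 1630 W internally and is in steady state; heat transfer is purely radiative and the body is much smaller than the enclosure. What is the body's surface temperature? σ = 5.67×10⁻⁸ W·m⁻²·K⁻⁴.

T ≈ 413 K

For a small grey body in a large enclosure, net radiated power = εσA(T⁴ − T_w⁴).
Steady state: P = εσA(T⁴ − T_w⁴) with A = 4πr² = 2.545 m².
T⁴ = P/(εσA) + T_w⁴ = 1630/(0.41·5.67×10⁻⁸·2.545) + (201)⁴
    = 2.755×10¹⁰ + 1.632×10⁹ = 2.919×10¹⁰ K⁴.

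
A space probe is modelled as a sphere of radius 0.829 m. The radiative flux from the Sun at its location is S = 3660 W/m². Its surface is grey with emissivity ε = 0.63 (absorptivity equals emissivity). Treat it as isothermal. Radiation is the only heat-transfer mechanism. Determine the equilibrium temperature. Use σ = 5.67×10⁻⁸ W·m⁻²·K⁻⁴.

T ≈ 356 K

At equilibrium, absorbed power = emitted power.
Absorbing cross-section = πr² = 2.159 m²; emitting surface = 4πr² = 8.636 m² (ratio 4).
εS·A_cross = εσ·A_surf·T⁴  ⇒  T⁴ = S/(4σ)   (ε cancels).
T⁴ = 3660/(4·5.67×10⁻⁸) = 1.614×10¹⁰ K⁴.
T = (1.614×10¹⁰)^(1/4).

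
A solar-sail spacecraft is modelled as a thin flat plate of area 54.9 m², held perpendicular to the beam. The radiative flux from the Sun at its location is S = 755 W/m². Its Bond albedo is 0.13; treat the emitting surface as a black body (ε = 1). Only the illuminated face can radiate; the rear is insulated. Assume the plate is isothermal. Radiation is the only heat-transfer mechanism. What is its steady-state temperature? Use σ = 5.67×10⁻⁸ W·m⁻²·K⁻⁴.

At equilibrium, absorbed power = emitted power.
Absorbing cross-section = A = 54.90 m²; emitting surface = A = 54.90 m² (ratio 1).
(1−a)S·A_cross = εσ·A_surf·T⁴  ⇒  T⁴ = (1−a)S/(1σ).
T⁴ = 0.870·755/(1·5.67×10⁻⁸) = 1.158×10¹⁰ K⁴.
T = (1.158×10¹⁰)^(1/4).

T ≈ 328 K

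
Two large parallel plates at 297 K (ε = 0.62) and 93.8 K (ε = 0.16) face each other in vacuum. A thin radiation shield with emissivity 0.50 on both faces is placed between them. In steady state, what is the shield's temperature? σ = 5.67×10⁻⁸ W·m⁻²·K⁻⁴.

In steady state the net flux on the hot side equals that on the cold side.
σ(T₁⁴−T_s⁴)/D₁ = σ(T_s⁴−T₂⁴)/D₂, with D₁ = 1/ε₁+1/ε_s−1 = 2.613, D₂ = 1/ε_s+1/ε₂−1 = 7.250.
Solve for T_s⁴: T_s⁴ = (D₂·T₁⁴ + D₁·T₂⁴)/(D₁+D₂) = 5.740×10⁹ K⁴.

T_s ≈ 275 K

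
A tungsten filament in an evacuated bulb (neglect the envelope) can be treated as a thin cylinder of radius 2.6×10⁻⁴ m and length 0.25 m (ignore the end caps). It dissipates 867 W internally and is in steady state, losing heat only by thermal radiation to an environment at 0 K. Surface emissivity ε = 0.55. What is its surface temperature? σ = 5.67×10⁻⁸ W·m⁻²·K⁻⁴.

T ≈ 2870 K

Steady state: internal power = radiated power, P = εσA T⁴.
Radiating area A = 2πrL = 4.084×10⁻⁴ m².
T⁴ = P/(εσA) = 867/(0.55·5.67×10⁻⁸·4.084×10⁻⁴) = 6.807×10¹³ K⁴.
T = (6.807×10¹³)^(1/4).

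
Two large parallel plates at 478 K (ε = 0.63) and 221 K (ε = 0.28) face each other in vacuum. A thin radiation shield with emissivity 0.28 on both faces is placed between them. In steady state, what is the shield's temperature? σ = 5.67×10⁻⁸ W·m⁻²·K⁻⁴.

T_s ≈ 423 K

In steady state the net flux on the hot side equals that on the cold side.
σ(T₁⁴−T_s⁴)/D₁ = σ(T_s⁴−T₂⁴)/D₂, with D₁ = 1/ε₁+1/ε_s−1 = 4.159, D₂ = 1/ε_s+1/ε₂−1 = 6.143.
Solve for T_s⁴: T_s⁴ = (D₂·T₁⁴ + D₁·T₂⁴)/(D₁+D₂) = 3.209×10¹⁰ K⁴.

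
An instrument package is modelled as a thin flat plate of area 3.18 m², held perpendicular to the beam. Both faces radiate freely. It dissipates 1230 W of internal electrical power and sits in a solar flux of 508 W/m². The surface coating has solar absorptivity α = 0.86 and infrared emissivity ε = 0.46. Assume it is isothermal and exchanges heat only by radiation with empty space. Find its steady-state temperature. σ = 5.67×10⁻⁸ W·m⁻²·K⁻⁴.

At steady state, absorbed solar power + internal power = radiated power.
Absorbed: α·S·A_cross = 0.86·508·3.180 = 1389 W (cross-section A).
Total input = 1389 + 1230 = 2619 W.
Radiated: εσ·A_surf·T⁴ with A_surf = 2A = 6.360 m².
T⁴ = 2619/(0.46·5.67×10⁻⁸·6.360) = 1.579×10¹⁰ K⁴.

T ≈ 354 K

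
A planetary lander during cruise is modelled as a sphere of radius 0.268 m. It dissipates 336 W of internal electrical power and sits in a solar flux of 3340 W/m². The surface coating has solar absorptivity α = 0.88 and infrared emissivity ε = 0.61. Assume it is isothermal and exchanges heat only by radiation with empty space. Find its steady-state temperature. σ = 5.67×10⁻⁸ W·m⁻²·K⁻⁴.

T ≈ 423 K

At steady state, absorbed solar power + internal power = radiated power.
Absorbed: α·S·A_cross = 0.88·3340·0.2256 = 663.2 W (cross-section πr²).
Total input = 663.2 + 336 = 999.2 W.
Radiated: εσ·A_surf·T⁴ with A_surf = 4πr² = 0.9026 m².
T⁴ = 999.2/(0.61·5.67×10⁻⁸·0.9026) = 3.201×10¹⁰ K⁴.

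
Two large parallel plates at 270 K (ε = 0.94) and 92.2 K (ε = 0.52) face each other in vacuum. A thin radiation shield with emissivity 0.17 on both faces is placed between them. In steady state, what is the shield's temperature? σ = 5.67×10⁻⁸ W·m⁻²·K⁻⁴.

T_s ≈ 231 K

In steady state the net flux on the hot side equals that on the cold side.
σ(T₁⁴−T_s⁴)/D₁ = σ(T_s⁴−T₂⁴)/D₂, with D₁ = 1/ε₁+1/ε_s−1 = 5.946, D₂ = 1/ε_s+1/ε₂−1 = 6.805.
Solve for T_s⁴: T_s⁴ = (D₂·T₁⁴ + D₁·T₂⁴)/(D₁+D₂) = 2.870×10⁹ K⁴.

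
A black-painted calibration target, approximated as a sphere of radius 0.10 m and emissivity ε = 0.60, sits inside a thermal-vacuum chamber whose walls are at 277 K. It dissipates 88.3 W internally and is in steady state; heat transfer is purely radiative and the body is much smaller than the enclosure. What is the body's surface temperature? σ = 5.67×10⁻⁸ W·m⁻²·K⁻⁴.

T ≈ 404 K

For a small grey body in a large enclosure, net radiated power = εσA(T⁴ − T_w⁴).
Steady state: P = εσA(T⁴ − T_w⁴) with A = 4πr² = 0.1257 m².
T⁴ = P/(εσA) + T_w⁴ = 88.3/(0.60·5.67×10⁻⁸·0.1257) + (277)⁴
    = 2.065×10¹⁰ + 5.887×10⁹ = 2.654×10¹⁰ K⁴.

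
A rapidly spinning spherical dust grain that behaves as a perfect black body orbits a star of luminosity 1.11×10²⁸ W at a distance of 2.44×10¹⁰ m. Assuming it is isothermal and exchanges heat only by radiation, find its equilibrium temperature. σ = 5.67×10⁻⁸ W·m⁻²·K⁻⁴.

T ≈ 1600 K

First find the stellar flux at distance d: S = L/(4πd²) = 1.11×10²⁸/(4π·(2.44×10¹⁰)²) = 1.484×10⁶ W/m².
For an isothermal sphere, absorbed (1−a)S·πr² = emitted σ·4πr²·T⁴, so T⁴ = (1−a)S/(4σ).
T⁴ = 1.00·1.484×10⁶/(4·5.67×10⁻⁸) = 6.542×10¹² K⁴.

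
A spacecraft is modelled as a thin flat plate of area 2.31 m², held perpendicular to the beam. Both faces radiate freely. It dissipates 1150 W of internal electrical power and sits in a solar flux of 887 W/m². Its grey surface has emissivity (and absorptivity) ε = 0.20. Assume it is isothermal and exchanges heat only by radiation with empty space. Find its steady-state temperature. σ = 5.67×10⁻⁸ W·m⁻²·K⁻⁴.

At steady state, absorbed solar power + internal power = radiated power.
Absorbed: α·S·A_cross = 0.20·887·2.310 = 409.8 W (cross-section A).
Total input = 409.8 + 1150 = 1560 W.
Radiated: εσ·A_surf·T⁴ with A_surf = 2A = 4.620 m².
T⁴ = 1560/(0.20·5.67×10⁻⁸·4.620) = 2.977×10¹⁰ K⁴.

T ≈ 415 K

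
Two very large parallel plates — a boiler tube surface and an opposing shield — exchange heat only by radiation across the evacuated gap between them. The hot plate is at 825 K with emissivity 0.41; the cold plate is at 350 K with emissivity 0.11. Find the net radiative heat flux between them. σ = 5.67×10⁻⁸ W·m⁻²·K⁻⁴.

For two infinite grey parallel plates, q = σ(T₁⁴ − T₂⁴)/(1/ε₁ + 1/ε₂ − 1).
T₁⁴ − T₂⁴ = 4.633×10¹¹ − 1.501×10¹⁰ = 4.482×10¹¹ K⁴.
1/ε₁ + 1/ε₂ − 1 = 2.439 + 9.091 − 1 = 10.53.
q = 5.67×10⁻⁸ × 4.482×10¹¹ / 10.53.

q ≈ 2410 W/m²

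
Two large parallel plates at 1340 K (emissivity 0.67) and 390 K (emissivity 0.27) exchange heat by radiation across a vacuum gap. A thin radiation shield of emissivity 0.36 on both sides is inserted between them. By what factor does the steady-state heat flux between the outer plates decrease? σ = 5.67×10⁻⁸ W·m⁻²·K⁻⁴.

factor ≈ 2.09

Without shield: q₀ = σΔ(T⁴)/(1/ε₁+1/ε₂−1) with denominator 4.196.
With shield the two gaps are in series; the resistances add: (1/ε₁+1/ε_s−1)+(1/ε_s+1/ε₂−1) = 3.270+5.481 = 8.752.
Heat-flux ratio q₀/q = 8.752/4.196.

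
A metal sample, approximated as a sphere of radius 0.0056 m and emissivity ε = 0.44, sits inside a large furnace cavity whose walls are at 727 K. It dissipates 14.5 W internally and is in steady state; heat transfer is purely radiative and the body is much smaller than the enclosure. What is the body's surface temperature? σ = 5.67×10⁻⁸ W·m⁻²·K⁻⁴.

T ≈ 1150 K

For a small grey body in a large enclosure, net radiated power = εσA(T⁴ − T_w⁴).
Steady state: P = εσA(T⁴ − T_w⁴) with A = 4πr² = 3.941×10⁻⁴ m².
T⁴ = P/(εσA) + T_w⁴ = 14.5/(0.44·5.67×10⁻⁸·3.941×10⁻⁴) + (727)⁴
    = 1.475×10¹² + 2.793×10¹¹ = 1.754×10¹² K⁴.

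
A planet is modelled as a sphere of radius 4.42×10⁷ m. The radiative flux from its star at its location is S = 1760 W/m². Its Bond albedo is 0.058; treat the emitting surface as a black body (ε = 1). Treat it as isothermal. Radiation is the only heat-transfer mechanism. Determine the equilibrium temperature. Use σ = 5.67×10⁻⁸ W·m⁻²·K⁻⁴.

T ≈ 292 K

At equilibrium, absorbed power = emitted power.
Absorbing cross-section = πr² = 6.138×10¹⁵ m²; emitting surface = 4πr² = 2.455×10¹⁶ m² (ratio 4).
(1−a)S·A_cross = εσ·A_surf·T⁴  ⇒  T⁴ = (1−a)S/(4σ).
T⁴ = 0.942·1760/(4·5.67×10⁻⁸) = 7.310×10⁹ K⁴.
T = (7.310×10⁹)^(1/4).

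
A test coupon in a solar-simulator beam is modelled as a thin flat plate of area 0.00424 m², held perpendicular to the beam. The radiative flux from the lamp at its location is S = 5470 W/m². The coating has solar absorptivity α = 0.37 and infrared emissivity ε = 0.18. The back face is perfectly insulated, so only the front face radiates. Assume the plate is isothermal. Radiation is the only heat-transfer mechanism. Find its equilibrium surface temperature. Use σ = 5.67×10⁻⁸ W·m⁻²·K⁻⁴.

T ≈ 667 K

At equilibrium, absorbed power = emitted power.
Absorbing cross-section = A = 0.004240 m²; emitting surface = A = 0.004240 m² (ratio 1).
αS·A_cross = εσ·A_surf·T⁴  ⇒  T⁴ = αS/(ε·1σ).
T⁴ = 0.370·5470/(0.18·1·5.67×10⁻⁸) = 1.983×10¹¹ K⁴.
T = (1.983×10¹¹)^(1/4).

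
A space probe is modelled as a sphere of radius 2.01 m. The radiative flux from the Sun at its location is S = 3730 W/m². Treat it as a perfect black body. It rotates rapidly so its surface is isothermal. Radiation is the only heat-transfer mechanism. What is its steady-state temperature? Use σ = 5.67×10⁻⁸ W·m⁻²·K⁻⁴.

T ≈ 358 K

At equilibrium, absorbed power = emitted power.
Absorbing cross-section = πr² = 12.69 m²; emitting surface = 4πr² = 50.77 m² (ratio 4).
S·A_cross = εσ·A_surf·T⁴  ⇒  T⁴ = S/(4σ).
T⁴ = 1.00·3730/(4·5.67×10⁻⁸) = 1.645×10¹⁰ K⁴.
T = (1.645×10¹⁰)^(1/4).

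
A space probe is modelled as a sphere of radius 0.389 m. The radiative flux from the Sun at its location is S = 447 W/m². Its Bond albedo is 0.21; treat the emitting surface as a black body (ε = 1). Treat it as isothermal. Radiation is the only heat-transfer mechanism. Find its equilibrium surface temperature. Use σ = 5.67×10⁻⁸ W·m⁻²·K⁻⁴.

At equilibrium, absorbed power = emitted power.
Absorbing cross-section = πr² = 0.4754 m²; emitting surface = 4πr² = 1.902 m² (ratio 4).
(1−a)S·A_cross = εσ·A_surf·T⁴  ⇒  T⁴ = (1−a)S/(4σ).
T⁴ = 0.790·447/(4·5.67×10⁻⁸) = 1.557×10⁹ K⁴.
T = (1.557×10⁹)^(1/4).

T ≈ 199 K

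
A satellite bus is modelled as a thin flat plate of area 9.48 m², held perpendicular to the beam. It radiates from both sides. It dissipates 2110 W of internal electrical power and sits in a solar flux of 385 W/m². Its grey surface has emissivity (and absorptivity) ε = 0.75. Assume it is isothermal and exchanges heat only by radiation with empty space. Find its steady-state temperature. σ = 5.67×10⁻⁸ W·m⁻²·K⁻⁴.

T ≈ 278 K

At steady state, absorbed solar power + internal power = radiated power.
Absorbed: α·S·A_cross = 0.75·385·9.480 = 2737 W (cross-section A).
Total input = 2737 + 2110 = 4847 W.
Radiated: εσ·A_surf·T⁴ with A_surf = 2A = 18.96 m².
T⁴ = 4847/(0.75·5.67×10⁻⁸·18.96) = 6.012×10⁹ K⁴.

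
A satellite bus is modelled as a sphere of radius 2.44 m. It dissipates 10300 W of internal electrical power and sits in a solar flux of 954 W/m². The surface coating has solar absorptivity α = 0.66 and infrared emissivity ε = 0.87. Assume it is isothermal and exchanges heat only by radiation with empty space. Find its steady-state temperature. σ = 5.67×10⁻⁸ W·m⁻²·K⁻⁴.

T ≈ 278 K

At steady state, absorbed solar power + internal power = radiated power.
Absorbed: α·S·A_cross = 0.66·954·18.70 = 11780 W (cross-section πr²).
Total input = 11780 + 10300 = 22080 W.
Radiated: εσ·A_surf·T⁴ with A_surf = 4πr² = 74.82 m².
T⁴ = 22080/(0.87·5.67×10⁻⁸·74.82) = 5.982×10⁹ K⁴.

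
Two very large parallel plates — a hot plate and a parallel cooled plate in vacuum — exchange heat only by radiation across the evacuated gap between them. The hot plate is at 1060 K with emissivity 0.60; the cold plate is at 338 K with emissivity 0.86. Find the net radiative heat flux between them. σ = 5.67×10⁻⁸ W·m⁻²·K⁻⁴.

q ≈ 38700 W/m²

For two infinite grey parallel plates, q = σ(T₁⁴ − T₂⁴)/(1/ε₁ + 1/ε₂ − 1).
T₁⁴ − T₂⁴ = 1.262×10¹² − 1.305×10¹⁰ = 1.249×10¹² K⁴.
1/ε₁ + 1/ε₂ − 1 = 1.667 + 1.163 − 1 = 1.829.
q = 5.67×10⁻⁸ × 1.249×10¹² / 1.829.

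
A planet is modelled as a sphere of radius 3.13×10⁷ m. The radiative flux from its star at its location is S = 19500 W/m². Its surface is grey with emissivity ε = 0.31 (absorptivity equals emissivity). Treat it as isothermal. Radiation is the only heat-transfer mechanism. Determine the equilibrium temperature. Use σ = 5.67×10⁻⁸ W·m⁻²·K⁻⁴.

At equilibrium, absorbed power = emitted power.
Absorbing cross-section = πr² = 3.078×10¹⁵ m²; emitting surface = 4πr² = 1.231×10¹⁶ m² (ratio 4).
εS·A_cross = εσ·A_surf·T⁴  ⇒  T⁴ = S/(4σ)   (ε cancels).
T⁴ = 19500/(4·5.67×10⁻⁸) = 8.598×10¹⁰ K⁴.
T = (8.598×10¹⁰)^(1/4).

T ≈ 541 K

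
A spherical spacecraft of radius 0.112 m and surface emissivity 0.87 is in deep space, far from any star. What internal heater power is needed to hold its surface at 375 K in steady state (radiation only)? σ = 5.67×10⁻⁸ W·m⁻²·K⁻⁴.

P = εσ·4πr²·T⁴.
4πr² = 0.1576 m²; T⁴ = 1.978×10¹⁰ K⁴.
P = 0.87·5.67×10⁻⁸·0.1576·1.978×10¹⁰.

P ≈ 154 W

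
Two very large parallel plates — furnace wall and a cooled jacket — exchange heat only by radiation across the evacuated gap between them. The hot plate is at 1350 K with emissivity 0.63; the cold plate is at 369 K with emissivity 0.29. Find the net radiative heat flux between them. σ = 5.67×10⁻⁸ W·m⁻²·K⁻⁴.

q ≈ 46400 W/m²

For two infinite grey parallel plates, q = σ(T₁⁴ − T₂⁴)/(1/ε₁ + 1/ε₂ − 1).
T₁⁴ − T₂⁴ = 3.322×10¹² − 1.854×10¹⁰ = 3.303×10¹² K⁴.
1/ε₁ + 1/ε₂ − 1 = 1.587 + 3.448 − 1 = 4.036.
q = 5.67×10⁻⁸ × 3.303×10¹² / 4.036.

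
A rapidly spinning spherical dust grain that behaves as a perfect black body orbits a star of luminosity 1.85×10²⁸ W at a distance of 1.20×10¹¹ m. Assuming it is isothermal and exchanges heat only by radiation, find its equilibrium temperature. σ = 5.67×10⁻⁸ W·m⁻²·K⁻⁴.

T ≈ 819 K

First find the stellar flux at distance d: S = L/(4πd²) = 1.85×10²⁸/(4π·(1.20×10¹¹)²) = 1.022×10⁵ W/m².
For an isothermal sphere, absorbed (1−a)S·πr² = emitted σ·4πr²·T⁴, so T⁴ = (1−a)S/(4σ).
T⁴ = 1.00·1.022×10⁵/(4·5.67×10⁻⁸) = 4.508×10¹¹ K⁴.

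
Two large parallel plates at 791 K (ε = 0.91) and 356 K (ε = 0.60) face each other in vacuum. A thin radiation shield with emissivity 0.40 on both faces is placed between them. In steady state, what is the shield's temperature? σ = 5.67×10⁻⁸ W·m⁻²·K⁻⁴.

T_s ≈ 687 K

In steady state the net flux on the hot side equals that on the cold side.
σ(T₁⁴−T_s⁴)/D₁ = σ(T_s⁴−T₂⁴)/D₂, with D₁ = 1/ε₁+1/ε_s−1 = 2.599, D₂ = 1/ε_s+1/ε₂−1 = 3.167.
Solve for T_s⁴: T_s⁴ = (D₂·T₁⁴ + D₁·T₂⁴)/(D₁+D₂) = 2.223×10¹¹ K⁴.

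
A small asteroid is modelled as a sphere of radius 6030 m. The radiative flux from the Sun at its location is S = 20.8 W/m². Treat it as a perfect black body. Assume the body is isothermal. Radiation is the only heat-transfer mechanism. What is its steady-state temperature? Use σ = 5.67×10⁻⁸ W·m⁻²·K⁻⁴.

T ≈ 97.9 K

At equilibrium, absorbed power = emitted power.
Absorbing cross-section = πr² = 1.142×10⁸ m²; emitting surface = 4πr² = 4.569×10⁸ m² (ratio 4).
S·A_cross = εσ·A_surf·T⁴  ⇒  T⁴ = S/(4σ).
T⁴ = 1.00·20.8/(4·5.67×10⁻⁸) = 9.171×10⁷ K⁴.
T = (9.171×10⁷)^(1/4).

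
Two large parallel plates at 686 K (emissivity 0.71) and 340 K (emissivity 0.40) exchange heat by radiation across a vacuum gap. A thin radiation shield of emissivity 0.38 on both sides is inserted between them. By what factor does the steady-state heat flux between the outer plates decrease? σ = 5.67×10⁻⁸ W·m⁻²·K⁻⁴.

Without shield: q₀ = σΔ(T⁴)/(1/ε₁+1/ε₂−1) with denominator 2.908.
With shield the two gaps are in series; the resistances add: (1/ε₁+1/ε_s−1)+(1/ε_s+1/ε₂−1) = 3.040+4.132 = 7.172.
Heat-flux ratio q₀/q = 7.172/2.908.

factor ≈ 2.47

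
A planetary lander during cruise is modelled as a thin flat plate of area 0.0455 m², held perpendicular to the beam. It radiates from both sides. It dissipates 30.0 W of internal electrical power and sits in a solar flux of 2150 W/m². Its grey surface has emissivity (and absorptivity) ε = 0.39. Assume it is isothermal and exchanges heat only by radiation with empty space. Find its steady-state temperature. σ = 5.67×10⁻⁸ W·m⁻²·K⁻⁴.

At steady state, absorbed solar power + internal power = radiated power.
Absorbed: α·S·A_cross = 0.39·2150·0.04550 = 38.15 W (cross-section A).
Total input = 38.15 + 30.0 = 68.15 W.
Radiated: εσ·A_surf·T⁴ with A_surf = 2A = 0.09100 m².
T⁴ = 68.15/(0.39·5.67×10⁻⁸·0.09100) = 3.387×10¹⁰ K⁴.

T ≈ 429 K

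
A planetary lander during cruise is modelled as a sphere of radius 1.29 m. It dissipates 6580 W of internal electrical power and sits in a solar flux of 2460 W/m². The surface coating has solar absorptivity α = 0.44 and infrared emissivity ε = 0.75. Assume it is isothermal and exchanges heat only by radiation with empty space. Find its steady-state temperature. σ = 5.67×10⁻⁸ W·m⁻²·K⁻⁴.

T ≈ 343 K

At steady state, absorbed solar power + internal power = radiated power.
Absorbed: α·S·A_cross = 0.44·2460·5.228 = 5659 W (cross-section πr²).
Total input = 5659 + 6580 = 12240 W.
Radiated: εσ·A_surf·T⁴ with A_surf = 4πr² = 20.91 m².
T⁴ = 12240/(0.75·5.67×10⁻⁸·20.91) = 1.376×10¹⁰ K⁴.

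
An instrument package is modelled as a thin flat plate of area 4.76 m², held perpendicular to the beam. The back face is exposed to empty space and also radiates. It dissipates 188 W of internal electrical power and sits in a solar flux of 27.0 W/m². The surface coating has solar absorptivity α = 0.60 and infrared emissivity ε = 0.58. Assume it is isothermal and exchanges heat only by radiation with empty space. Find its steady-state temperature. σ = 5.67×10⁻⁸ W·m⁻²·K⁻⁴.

At steady state, absorbed solar power + internal power = radiated power.
Absorbed: α·S·A_cross = 0.60·27.0·4.760 = 77.11 W (cross-section A).
Total input = 77.11 + 188 = 265.1 W.
Radiated: εσ·A_surf·T⁴ with A_surf = 2A = 9.520 m².
T⁴ = 265.1/(0.58·5.67×10⁻⁸·9.520) = 8.468×10⁸ K⁴.

T ≈ 171 K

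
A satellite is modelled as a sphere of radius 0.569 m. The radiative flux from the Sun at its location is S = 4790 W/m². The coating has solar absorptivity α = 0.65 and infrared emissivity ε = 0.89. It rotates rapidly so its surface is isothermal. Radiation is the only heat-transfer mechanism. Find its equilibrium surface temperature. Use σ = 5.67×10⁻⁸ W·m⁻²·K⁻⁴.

T ≈ 352 K

At equilibrium, absorbed power = emitted power.
Absorbing cross-section = πr² = 1.017 m²; emitting surface = 4πr² = 4.069 m² (ratio 4).
αS·A_cross = εσ·A_surf·T⁴  ⇒  T⁴ = αS/(ε·4σ).
T⁴ = 0.650·4790/(0.89·4·5.67×10⁻⁸) = 1.542×10¹⁰ K⁴.
T = (1.542×10¹⁰)^(1/4).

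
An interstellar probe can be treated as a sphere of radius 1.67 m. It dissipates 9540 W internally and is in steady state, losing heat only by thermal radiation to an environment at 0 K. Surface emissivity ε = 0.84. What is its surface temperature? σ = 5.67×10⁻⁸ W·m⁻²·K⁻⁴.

Steady state: internal power = radiated power, P = εσA T⁴.
Radiating area A = 4πr² = 35.05 m².
T⁴ = P/(εσA) = 9540/(0.84·5.67×10⁻⁸·35.05) = 5.715×10⁹ K⁴.
T = (5.715×10⁹)^(1/4).

T ≈ 275 K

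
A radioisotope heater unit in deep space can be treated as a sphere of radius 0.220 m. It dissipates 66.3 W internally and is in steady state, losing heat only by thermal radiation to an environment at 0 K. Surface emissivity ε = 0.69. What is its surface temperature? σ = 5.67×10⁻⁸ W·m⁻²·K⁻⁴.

Steady state: internal power = radiated power, P = εσA T⁴.
Radiating area A = 4πr² = 0.6082 m².
T⁴ = P/(εσA) = 66.3/(0.69·5.67×10⁻⁸·0.6082) = 2.786×10⁹ K⁴.
T = (2.786×10⁹)^(1/4).

T ≈ 230 K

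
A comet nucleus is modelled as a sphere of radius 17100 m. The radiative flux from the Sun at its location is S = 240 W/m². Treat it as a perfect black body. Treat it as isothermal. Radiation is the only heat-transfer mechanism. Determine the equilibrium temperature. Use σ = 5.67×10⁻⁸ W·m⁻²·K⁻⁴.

T ≈ 180 K

At equilibrium, absorbed power = emitted power.
Absorbing cross-section = πr² = 9.186×10⁸ m²; emitting surface = 4πr² = 3.675×10⁹ m² (ratio 4).
S·A_cross = εσ·A_surf·T⁴  ⇒  T⁴ = S/(4σ).
T⁴ = 1.00·240/(4·5.67×10⁻⁸) = 1.058×10⁹ K⁴.
T = (1.058×10⁹)^(1/4).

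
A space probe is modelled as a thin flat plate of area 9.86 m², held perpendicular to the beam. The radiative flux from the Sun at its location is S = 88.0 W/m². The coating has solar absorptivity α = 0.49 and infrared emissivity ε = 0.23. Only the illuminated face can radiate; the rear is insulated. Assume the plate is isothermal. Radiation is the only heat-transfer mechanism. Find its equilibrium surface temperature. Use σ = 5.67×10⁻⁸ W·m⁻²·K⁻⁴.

T ≈ 240 K

At equilibrium, absorbed power = emitted power.
Absorbing cross-section = A = 9.860 m²; emitting surface = A = 9.860 m² (ratio 1).
αS·A_cross = εσ·A_surf·T⁴  ⇒  T⁴ = αS/(ε·1σ).
T⁴ = 0.490·88.0/(0.23·1·5.67×10⁻⁸) = 3.306×10⁹ K⁴.
T = (3.306×10⁹)^(1/4).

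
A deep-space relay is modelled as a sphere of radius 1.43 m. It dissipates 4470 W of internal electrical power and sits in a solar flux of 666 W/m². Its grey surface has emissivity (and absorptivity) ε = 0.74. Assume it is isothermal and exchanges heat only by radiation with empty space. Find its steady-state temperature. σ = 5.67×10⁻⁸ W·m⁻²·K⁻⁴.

At steady state, absorbed solar power + internal power = radiated power.
Absorbed: α·S·A_cross = 0.74·666·6.424 = 3166 W (cross-section πr²).
Total input = 3166 + 4470 = 7636 W.
Radiated: εσ·A_surf·T⁴ with A_surf = 4πr² = 25.70 m².
T⁴ = 7636/(0.74·5.67×10⁻⁸·25.70) = 7.082×10⁹ K⁴.

T ≈ 290 K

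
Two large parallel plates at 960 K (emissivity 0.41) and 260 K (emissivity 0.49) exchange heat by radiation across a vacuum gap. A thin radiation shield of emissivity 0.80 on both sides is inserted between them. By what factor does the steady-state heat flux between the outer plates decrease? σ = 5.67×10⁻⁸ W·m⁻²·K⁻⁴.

Without shield: q₀ = σΔ(T⁴)/(1/ε₁+1/ε₂−1) with denominator 3.480.
With shield the two gaps are in series; the resistances add: (1/ε₁+1/ε_s−1)+(1/ε_s+1/ε₂−1) = 2.689+2.291 = 4.980.
Heat-flux ratio q₀/q = 4.980/3.480.

factor ≈ 1.43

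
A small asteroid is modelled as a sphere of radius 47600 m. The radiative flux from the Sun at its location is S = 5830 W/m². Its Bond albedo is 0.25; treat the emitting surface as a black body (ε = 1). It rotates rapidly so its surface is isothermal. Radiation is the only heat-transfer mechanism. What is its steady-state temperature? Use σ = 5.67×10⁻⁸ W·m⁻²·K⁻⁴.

At equilibrium, absorbed power = emitted power.
Absorbing cross-section = πr² = 7.118×10⁹ m²; emitting surface = 4πr² = 2.847×10¹⁰ m² (ratio 4).
(1−a)S·A_cross = εσ·A_surf·T⁴  ⇒  T⁴ = (1−a)S/(4σ).
T⁴ = 0.750·5830/(4·5.67×10⁻⁸) = 1.928×10¹⁰ K⁴.
T = (1.928×10¹⁰)^(1/4).

T ≈ 373 K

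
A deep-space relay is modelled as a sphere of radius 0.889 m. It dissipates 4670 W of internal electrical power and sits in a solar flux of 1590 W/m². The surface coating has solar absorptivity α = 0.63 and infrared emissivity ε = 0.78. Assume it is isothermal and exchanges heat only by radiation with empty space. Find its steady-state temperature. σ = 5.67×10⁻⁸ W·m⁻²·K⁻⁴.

T ≈ 357 K

At steady state, absorbed solar power + internal power = radiated power.
Absorbed: α·S·A_cross = 0.63·1590·2.483 = 2487 W (cross-section πr²).
Total input = 2487 + 4670 = 7157 W.
Radiated: εσ·A_surf·T⁴ with A_surf = 4πr² = 9.931 m².
T⁴ = 7157/(0.78·5.67×10⁻⁸·9.931) = 1.629×10¹⁰ K⁴.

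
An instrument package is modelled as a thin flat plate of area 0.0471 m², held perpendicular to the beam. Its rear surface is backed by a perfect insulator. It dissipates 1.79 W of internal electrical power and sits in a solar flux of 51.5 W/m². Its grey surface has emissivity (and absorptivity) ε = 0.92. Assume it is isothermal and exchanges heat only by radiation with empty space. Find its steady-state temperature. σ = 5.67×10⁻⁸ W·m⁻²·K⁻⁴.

T ≈ 201 K

At steady state, absorbed solar power + internal power = radiated power.
Absorbed: α·S·A_cross = 0.92·51.5·0.04710 = 2.232 W (cross-section A).
Total input = 2.232 + 1.79 = 4.022 W.
Radiated: εσ·A_surf·T⁴ with A_surf = A = 0.04710 m².
T⁴ = 4.022/(0.92·5.67×10⁻⁸·0.04710) = 1.637×10⁹ K⁴.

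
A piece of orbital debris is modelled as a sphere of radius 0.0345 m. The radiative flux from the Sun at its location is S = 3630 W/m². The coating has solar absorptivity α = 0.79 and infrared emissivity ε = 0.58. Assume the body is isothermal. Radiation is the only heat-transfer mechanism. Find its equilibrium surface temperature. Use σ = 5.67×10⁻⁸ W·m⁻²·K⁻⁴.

At equilibrium, absorbed power = emitted power.
Absorbing cross-section = πr² = 0.003739 m²; emitting surface = 4πr² = 0.01496 m² (ratio 4).
αS·A_cross = εσ·A_surf·T⁴  ⇒  T⁴ = αS/(ε·4σ).
T⁴ = 0.790·3630/(0.58·4·5.67×10⁻⁸) = 2.180×10¹⁰ K⁴.
T = (2.180×10¹⁰)^(1/4).

T ≈ 384 K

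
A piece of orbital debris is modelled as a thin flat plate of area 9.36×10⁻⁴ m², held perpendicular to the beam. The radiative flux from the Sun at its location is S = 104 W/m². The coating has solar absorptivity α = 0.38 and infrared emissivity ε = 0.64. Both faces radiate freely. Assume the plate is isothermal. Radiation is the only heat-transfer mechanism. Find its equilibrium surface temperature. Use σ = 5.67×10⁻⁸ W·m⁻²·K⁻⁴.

At equilibrium, absorbed power = emitted power.
Absorbing cross-section = A = 9.360×10⁻⁴ m²; emitting surface = 2A = 0.001872 m² (ratio 2).
αS·A_cross = εσ·A_surf·T⁴  ⇒  T⁴ = αS/(ε·2σ).
T⁴ = 0.380·104/(0.64·2·5.67×10⁻⁸) = 5.445×10⁸ K⁴.
T = (5.445×10⁸)^(1/4).

T ≈ 153 K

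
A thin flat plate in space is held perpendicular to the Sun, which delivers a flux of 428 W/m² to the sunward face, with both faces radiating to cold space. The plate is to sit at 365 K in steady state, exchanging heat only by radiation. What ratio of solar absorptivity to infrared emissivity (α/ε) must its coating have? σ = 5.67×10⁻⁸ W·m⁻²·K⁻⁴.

α/ε ≈ 4.70

Balance: αS·A = εσ·2A·T⁴ ⇒ α/ε = 2σT⁴/S.
α/ε = 2·5.67×10⁻⁸·(365)⁴/428 = 2·5.67×10⁻⁸·1.775×10¹⁰/428.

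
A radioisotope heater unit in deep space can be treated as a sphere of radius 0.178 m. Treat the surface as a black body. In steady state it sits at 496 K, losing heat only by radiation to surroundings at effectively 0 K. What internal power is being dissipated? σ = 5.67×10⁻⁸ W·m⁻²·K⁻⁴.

Steady state: P = εσA T⁴.
A = 4πr² = 0.3982 m²; T⁴ = (496)⁴ = 6.052×10¹⁰ K⁴.
P = 1.0 × 5.67×10⁻⁸ × 0.3982 × 6.052×10¹⁰.

P ≈ 1370 W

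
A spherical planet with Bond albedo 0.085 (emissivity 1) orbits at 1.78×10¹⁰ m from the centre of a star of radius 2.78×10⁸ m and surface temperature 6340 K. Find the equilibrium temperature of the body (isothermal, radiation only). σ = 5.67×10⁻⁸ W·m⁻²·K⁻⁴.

The star's surface emits σT_*⁴; at distance d the flux is S = σT_*⁴(R_*/d)².
S = 5.67×10⁻⁸·(6340)⁴·(2.78×10⁸/1.78×10¹⁰)² = 22350 W/m².
For an isothermal sphere T⁴ = (1−a)S/(4σ) = 9.015×10¹⁰ K⁴.

T ≈ 548 K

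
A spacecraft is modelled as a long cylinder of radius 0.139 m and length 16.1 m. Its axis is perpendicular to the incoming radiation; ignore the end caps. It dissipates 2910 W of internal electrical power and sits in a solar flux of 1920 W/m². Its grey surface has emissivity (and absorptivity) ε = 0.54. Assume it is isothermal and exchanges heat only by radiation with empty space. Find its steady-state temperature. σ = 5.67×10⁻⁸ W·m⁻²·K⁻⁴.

At steady state, absorbed solar power + internal power = radiated power.
Absorbed: α·S·A_cross = 0.54·1920·4.476 = 4641 W (cross-section 2rL).
Total input = 4641 + 2910 = 7551 W.
Radiated: εσ·A_surf·T⁴ with A_surf = 2πrL = 14.06 m².
T⁴ = 7551/(0.54·5.67×10⁻⁸·14.06) = 1.754×10¹⁰ K⁴.

T ≈ 364 K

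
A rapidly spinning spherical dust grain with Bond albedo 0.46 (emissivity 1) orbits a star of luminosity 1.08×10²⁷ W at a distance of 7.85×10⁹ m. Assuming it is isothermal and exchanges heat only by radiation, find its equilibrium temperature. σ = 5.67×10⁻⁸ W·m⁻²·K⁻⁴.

First find the stellar flux at distance d: S = L/(4πd²) = 1.08×10²⁷/(4π·(7.85×10⁹)²) = 1.395×10⁶ W/m².
For an isothermal sphere, absorbed (1−a)S·πr² = emitted σ·4πr²·T⁴, so T⁴ = (1−a)S/(4σ).
T⁴ = 0.540·1.395×10⁶/(4·5.67×10⁻⁸) = 3.321×10¹² K⁴.

T ≈ 1350 K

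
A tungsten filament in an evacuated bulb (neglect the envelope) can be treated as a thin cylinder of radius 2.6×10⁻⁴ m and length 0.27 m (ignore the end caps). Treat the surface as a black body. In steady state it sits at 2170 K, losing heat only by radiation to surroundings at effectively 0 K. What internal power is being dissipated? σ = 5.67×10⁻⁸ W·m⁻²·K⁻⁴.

Steady state: P = εσA T⁴.
A = 2πrL = 4.411×10⁻⁴ m²; T⁴ = (2170)⁴ = 2.217×10¹³ K⁴.
P = 1.0 × 5.67×10⁻⁸ × 4.411×10⁻⁴ × 2.217×10¹³.

P ≈ 555 W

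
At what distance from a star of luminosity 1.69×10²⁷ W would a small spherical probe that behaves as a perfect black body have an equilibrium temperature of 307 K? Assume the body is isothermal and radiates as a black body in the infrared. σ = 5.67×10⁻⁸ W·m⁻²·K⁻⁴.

d ≈ 2.58×10¹¹ m

For an isothermal black-emitting sphere, (1−a)S·πr² = σ·4πr²·T⁴ ⇒ S = 4σT⁴/(1−a).
S = 4·5.67×10⁻⁸·(307)⁴/1.00 = 2015 W/m².
Flux falls as S = L/(4πd²), so d = √(L/(4πS)) = √(1.69×10²⁷/(4π·2015)).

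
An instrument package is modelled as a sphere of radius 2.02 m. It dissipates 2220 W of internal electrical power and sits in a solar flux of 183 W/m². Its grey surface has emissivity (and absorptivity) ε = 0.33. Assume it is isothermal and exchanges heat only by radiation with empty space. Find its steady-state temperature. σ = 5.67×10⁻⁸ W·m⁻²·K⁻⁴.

At steady state, absorbed solar power + internal power = radiated power.
Absorbed: α·S·A_cross = 0.33·183·12.82 = 774.1 W (cross-section πr²).
Total input = 774.1 + 2220 = 2994 W.
Radiated: εσ·A_surf·T⁴ with A_surf = 4πr² = 51.28 m².
T⁴ = 2994/(0.33·5.67×10⁻⁸·51.28) = 3.121×10⁹ K⁴.

T ≈ 236 K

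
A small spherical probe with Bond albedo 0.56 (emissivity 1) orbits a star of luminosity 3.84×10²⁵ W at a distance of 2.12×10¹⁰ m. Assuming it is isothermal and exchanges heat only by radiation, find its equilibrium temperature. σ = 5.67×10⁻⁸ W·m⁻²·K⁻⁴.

First find the stellar flux at distance d: S = L/(4πd²) = 3.84×10²⁵/(4π·(2.12×10¹⁰)²) = 6799 W/m².
For an isothermal sphere, absorbed (1−a)S·πr² = emitted σ·4πr²·T⁴, so T⁴ = (1−a)S/(4σ).
T⁴ = 0.440·6799/(4·5.67×10⁻⁸) = 1.319×10¹⁰ K⁴.

T ≈ 339 K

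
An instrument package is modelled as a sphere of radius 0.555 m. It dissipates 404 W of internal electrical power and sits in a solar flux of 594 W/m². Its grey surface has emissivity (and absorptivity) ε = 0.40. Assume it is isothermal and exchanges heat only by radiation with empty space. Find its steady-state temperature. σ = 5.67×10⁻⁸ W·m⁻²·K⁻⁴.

At steady state, absorbed solar power + internal power = radiated power.
Absorbed: α·S·A_cross = 0.40·594·0.9677 = 229.9 W (cross-section πr²).
Total input = 229.9 + 404 = 633.9 W.
Radiated: εσ·A_surf·T⁴ with A_surf = 4πr² = 3.871 m².
T⁴ = 633.9/(0.40·5.67×10⁻⁸·3.871) = 7.221×10⁹ K⁴.

T ≈ 292 K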